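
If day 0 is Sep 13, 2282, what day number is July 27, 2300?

6526

Sep 13, 2282 → Sep 13, 2283: 365 days.
Sep 13, 2283 → Sep 13, 2284: 366 days (Feb 29, 2284 is in that span).
Sep 13, 2284 → Sep 13, 2285: 365 days.
Sep 13, 2285 → Sep 13, 2286: 365 days.
Sep 13, 2286 → Sep 13, 2287: 365 days.
Sep 13, 2287 → Sep 13, 2288: 366 days (Feb 29, 2288 is in that span).
Sep 13, 2288 → Sep 13, 2289: 365 days.
Sep 13, 2289 → Sep 13, 2290: 365 days.
Sep 13, 2290 → Sep 13, 2291: 365 days.
Sep 13, 2291 → Sep 13, 2292: 366 days (Feb 29, 2292 is in that span).
Sep 13, 2292 → Sep 13, 2293: 365 days.
Sep 13, 2293 → Sep 13, 2294: 365 days.
Sep 13, 2294 → Sep 13, 2295: 365 days.
Sep 13, 2295 → Sep 13, 2296: 366 days (Feb 29, 2296 is in that span).
Sep 13, 2296 → Sep 13, 2297: 365 days.
Sep 13, 2297 → Sep 13, 2298: 365 days.
Sep 13, 2298 → Sep 13, 2299: 365 days.
Sep 13, 2299 → Oct 13, 2299: 30 days (September has 30).
Oct 13, 2299 → Nov 13, 2299: 31 days (October has 31).
Nov 13, 2299 → Dec 13, 2299: 30 days (November has 30).
Dec 13, 2299 → Jan 13, 2300: 31 days (December has 31).
Jan 13, 2300 → Feb 13, 2300: 31 days (January has 31).
Feb 13, 2300 → Mar 13, 2300: 28 days (February has 28).
Mar 13, 2300 → Apr 13, 2300: 31 days (March has 31).
Apr 13, 2300 → May 13, 2300: 30 days (April has 30).
May 13, 2300 → Jun 13, 2300: 31 days (May has 31).
Jun 13, 2300 → Jul 13, 2300: 30 days (June has 30).
Jul 13, 2300 → Jul 27, 2300: 14 days.
Total: 6526 days.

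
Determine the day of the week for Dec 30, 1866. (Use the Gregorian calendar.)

Doomsday rule: the anchor day for the 1800s is Friday. For year 66: 66÷12 = 5 r 6, and 6÷4 = 1, so 5+6+1 = 12.
Friday + 12 ≡ Wednesday — that's 1866's doomsday.
In December the doomsday date is Dec 12.
Dec 30 is 18 days after Dec 12; 18 mod 7 = 4, so Wednesday + 4 = Sunday.

Sunday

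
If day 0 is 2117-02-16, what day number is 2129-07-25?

Feb 16, 2117 → Feb 16, 2118: 365 days.
Feb 16, 2118 → Feb 16, 2119: 365 days.
Feb 16, 2119 → Feb 16, 2120: 365 days.
Feb 16, 2120 → Feb 16, 2121: 366 days (Feb 29, 2120 is in that span).
Feb 16, 2121 → Feb 16, 2122: 365 days.
Feb 16, 2122 → Feb 16, 2123: 365 days.
Feb 16, 2123 → Feb 16, 2124: 365 days.
Feb 16, 2124 → Feb 16, 2125: 366 days (Feb 29, 2124 is in that span).
Feb 16, 2125 → Feb 16, 2126: 365 days.
Feb 16, 2126 → Feb 16, 2127: 365 days.
Feb 16, 2127 → Feb 16, 2128: 365 days.
Feb 16, 2128 → Feb 16, 2129: 366 days (Feb 29, 2128 is in that span).
Feb 16, 2129 → Mar 16, 2129: 28 days (February has 28).
Mar 16, 2129 → Apr 16, 2129: 31 days (March has 31).
Apr 16, 2129 → May 16, 2129: 30 days (April has 30).
May 16, 2129 → Jun 16, 2129: 31 days (May has 31).
Jun 16, 2129 → Jul 16, 2129: 30 days (June has 30).
Jul 16, 2129 → Jul 25, 2129: 9 days.
Total: 4542 days.

4542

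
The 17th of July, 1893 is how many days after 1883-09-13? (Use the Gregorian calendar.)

Sep 13, 1883 → Sep 13, 1884: 366 days (Feb 29, 1884 is in that span).
Sep 13, 1884 → Sep 13, 1885: 365 days.
Sep 13, 1885 → Sep 13, 1886: 365 days.
Sep 13, 1886 → Sep 13, 1887: 365 days.
Sep 13, 1887 → Sep 13, 1888: 366 days (Feb 29, 1888 is in that span).
Sep 13, 1888 → Sep 13, 1889: 365 days.
Sep 13, 1889 → Sep 13, 1890: 365 days.
Sep 13, 1890 → Sep 13, 1891: 365 days.
Sep 13, 1891 → Sep 13, 1892: 366 days (Feb 29, 1892 is in that span).
Sep 13, 1892 → Oct 13, 1892: 30 days (September has 30).
Oct 13, 1892 → Nov 13, 1892: 31 days (October has 31).
Nov 13, 1892 → Dec 13, 1892: 30 days (November has 30).
Dec 13, 1892 → Jan 13, 1893: 31 days (December has 31).
Jan 13, 1893 → Feb 13, 1893: 31 days (January has 31).
Feb 13, 1893 → Mar 13, 1893: 28 days (February has 28).
Mar 13, 1893 → Apr 13, 1893: 31 days (March has 31).
Apr 13, 1893 → May 13, 1893: 30 days (April has 30).
May 13, 1893 → Jun 13, 1893: 31 days (May has 31).
Jun 13, 1893 → Jul 13, 1893: 30 days (June has 30).
Jul 13, 1893 → Jul 17, 1893: 4 days.
Total: 3595 days.

3595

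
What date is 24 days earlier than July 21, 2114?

−21 → Jun 30, 2114 (end of Jun, 30 days; 3 left).
−3 → Jun 27, 2114.

June 27, 2114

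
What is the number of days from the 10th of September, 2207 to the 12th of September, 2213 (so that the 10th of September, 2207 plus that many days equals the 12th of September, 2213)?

2194

Sep 10, 2207 → Sep 10, 2208: 366 days (Feb 29, 2208 is in that span).
Sep 10, 2208 → Sep 10, 2209: 365 days.
Sep 10, 2209 → Sep 10, 2210: 365 days.
Sep 10, 2210 → Sep 10, 2211: 365 days.
Sep 10, 2211 → Sep 10, 2212: 366 days (Feb 29, 2212 is in that span).
Sep 10, 2212 → Oct 10, 2212: 30 days (September has 30).
Oct 10, 2212 → Nov 10, 2212: 31 days (October has 31).
Nov 10, 2212 → Dec 10, 2212: 30 days (November has 30).
Dec 10, 2212 → Jan 10, 2213: 31 days (December has 31).
Jan 10, 2213 → Feb 10, 2213: 31 days (January has 31).
Feb 10, 2213 → Mar 10, 2213: 28 days (February has 28).
Mar 10, 2213 → Apr 10, 2213: 31 days (March has 31).
Apr 10, 2213 → May 10, 2213: 30 days (April has 30).
May 10, 2213 → Jun 10, 2213: 31 days (May has 31).
Jun 10, 2213 → Jul 10, 2213: 30 days (June has 30).
Jul 10, 2213 → Aug 10, 2213: 31 days (July has 31).
Aug 10, 2213 → Sep 10, 2213: 31 days (August has 31).
Sep 10, 2213 → Sep 12, 2213: 2 days.
Total: 2194 days.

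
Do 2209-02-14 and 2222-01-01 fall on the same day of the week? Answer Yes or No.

Yes

From Feb 14, 2209 to Jan 1, 2222 is 4704 days.
4704 mod 7 = 0, so they are the same weekday.
(Feb 14, 2209 is a Tuesday; Jan 1, 2222 is a Tuesday.)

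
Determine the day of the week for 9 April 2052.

Doomsday rule: the anchor day for the 2000s is Tuesday. For year 52: 52÷12 = 4 r 4, and 4÷4 = 1, so 4+4+1 = 9.
Tuesday + 9 ≡ Thursday — that's 2052's doomsday.
In April the doomsday date is Apr 4.
Apr 9 is 5 days after Apr 4; 5 mod 7 = 5, so Thursday + 5 = Tuesday.

Tuesday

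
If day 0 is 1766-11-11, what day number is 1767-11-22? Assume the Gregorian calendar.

Nov 11, 1766 → Dec 11, 1766: 30 days (November has 30).
Dec 11, 1766 → Jan 11, 1767: 31 days (December has 31).
Jan 11, 1767 → Feb 11, 1767: 31 days (January has 31).
Feb 11, 1767 → Mar 11, 1767: 28 days (February has 28).
Mar 11, 1767 → Apr 11, 1767: 31 days (March has 31).
Apr 11, 1767 → May 11, 1767: 30 days (April has 30).
May 11, 1767 → Jun 11, 1767: 31 days (May has 31).
Jun 11, 1767 → Jul 11, 1767: 30 days (June has 30).
Jul 11, 1767 → Aug 11, 1767: 31 days (July has 31).
Aug 11, 1767 → Sep 11, 1767: 31 days (August has 31).
Sep 11, 1767 → Oct 11, 1767: 30 days (September has 30).
Oct 11, 1767 → Nov 11, 1767: 31 days (October has 31).
Nov 11, 1767 → Nov 22, 1767: 11 days.
Total: 376 days.

376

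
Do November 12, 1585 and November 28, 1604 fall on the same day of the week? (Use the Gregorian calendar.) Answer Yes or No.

From Nov 12, 1585 to Nov 28, 1604 is 6956 days.
6956 mod 7 = 5, so they are different weekdays.
(Nov 12, 1585 is a Tuesday; Nov 28, 1604 is a Sunday.)

No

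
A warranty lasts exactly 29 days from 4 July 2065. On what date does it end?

August 2, 2065

Jul has 31 days: +28 → Aug 1, 2065 (1 left).
+1 → Aug 2, 2065.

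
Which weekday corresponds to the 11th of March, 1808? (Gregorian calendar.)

Doomsday rule: the anchor day for the 1800s is Friday. For year 08: 8÷12 = 0 r 8, and 8÷4 = 2, so 0+8+2 = 10.
Friday + 10 ≡ Monday — that's 1808's doomsday.
In March the doomsday date is Mar 14.
Mar 11 is 3 days before Mar 14; 3 mod 7 = 3, so Monday − 3 = Friday.

Friday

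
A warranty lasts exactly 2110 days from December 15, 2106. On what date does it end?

+365 (one year) → Dec 15, 2107 (1745 left).
+366 (one year; includes Feb 29, 2108) → Dec 15, 2108 (1379 left).
+365 (one year) → Dec 15, 2109 (1014 left).
+365 (one year) → Dec 15, 2110 (649 left).
+365 (one year) → Dec 15, 2111 (284 left).
Dec has 31 days: +17 → Jan 1, 2112 (267 left).
Jan has 31 days: +31 → Feb 1, 2112 (236 left).
Feb has 29 days: +29 → Mar 1, 2112 (207 left).
Mar has 31 days: +31 → Apr 1, 2112 (176 left).
Apr has 30 days: +30 → May 1, 2112 (146 left).
May has 31 days: +31 → Jun 1, 2112 (115 left).
Jun has 30 days: +30 → Jul 1, 2112 (85 left).
Jul has 31 days: +31 → Aug 1, 2112 (54 left).
Aug has 31 days: +31 → Sep 1, 2112 (23 left).
+23 → Sep 24, 2112.

September 24, 2112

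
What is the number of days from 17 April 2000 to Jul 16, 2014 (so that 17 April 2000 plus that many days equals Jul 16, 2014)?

Apr 17, 2000 → Apr 17, 2001: 365 days.
Apr 17, 2001 → Apr 17, 2002: 365 days.
Apr 17, 2002 → Apr 17, 2003: 365 days.
Apr 17, 2003 → Apr 17, 2004: 366 days (Feb 29, 2004 is in that span).
Apr 17, 2004 → Apr 17, 2005: 365 days.
Apr 17, 2005 → Apr 17, 2006: 365 days.
Apr 17, 2006 → Apr 17, 2007: 365 days.
Apr 17, 2007 → Apr 17, 2008: 366 days (Feb 29, 2008 is in that span).
Apr 17, 2008 → Apr 17, 2009: 365 days.
Apr 17, 2009 → Apr 17, 2010: 365 days.
Apr 17, 2010 → Apr 17, 2011: 365 days.
Apr 17, 2011 → Apr 17, 2012: 366 days (Feb 29, 2012 is in that span).
Apr 17, 2012 → Apr 17, 2013: 365 days.
Apr 17, 2013 → Apr 17, 2014: 365 days.
Apr 17, 2014 → May 17, 2014: 30 days (April has 30).
May 17, 2014 → Jun 17, 2014: 31 days (May has 31).
Jun 17, 2014 → Jul 16, 2014: 29 days.
Total: 5203 days.

5203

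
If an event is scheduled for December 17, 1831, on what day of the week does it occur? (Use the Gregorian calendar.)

Saturday

January 1, 1831 is a Saturday.
Jan 1, 1831 → Feb 1, 1831: 31 days (January has 31).
Feb 1, 1831 → Mar 1, 1831: 28 days (February has 28).
Mar 1, 1831 → Apr 1, 1831: 31 days (March has 31).
Apr 1, 1831 → May 1, 1831: 30 days (April has 30).
May 1, 1831 → Jun 1, 1831: 31 days (May has 31).
Jun 1, 1831 → Jul 1, 1831: 30 days (June has 30).
Jul 1, 1831 → Aug 1, 1831: 31 days (July has 31).
Aug 1, 1831 → Sep 1, 1831: 31 days (August has 31).
Sep 1, 1831 → Oct 1, 1831: 30 days (September has 30).
Oct 1, 1831 → Nov 1, 1831: 31 days (October has 31).
Nov 1, 1831 → Dec 1, 1831: 30 days (November has 30).
Dec 1, 1831 → Dec 17, 1831: 16 days.
Total: 350 days.
350 mod 7 = 0, so Saturday + 0 = Saturday.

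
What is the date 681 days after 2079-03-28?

+366 (one year; includes Feb 29, 2080) → Mar 28, 2080 (315 left).
Mar has 31 days: +4 → Apr 1, 2080 (311 left).
Apr has 30 days: +30 → May 1, 2080 (281 left).
May has 31 days: +31 → Jun 1, 2080 (250 left).
Jun has 30 days: +30 → Jul 1, 2080 (220 left).
Jul has 31 days: +31 → Aug 1, 2080 (189 left).
Aug has 31 days: +31 → Sep 1, 2080 (158 left).
Sep has 30 days: +30 → Oct 1, 2080 (128 left).
Oct has 31 days: +31 → Nov 1, 2080 (97 left).
Nov has 30 days: +30 → Dec 1, 2080 (67 left).
Dec has 31 days: +31 → Jan 1, 2081 (36 left).
Jan has 31 days: +31 → Feb 1, 2081 (5 left).
+5 → Feb 6, 2081.

February 6, 2081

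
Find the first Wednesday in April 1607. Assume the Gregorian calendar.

April 4, 1607

April 1, 1607 is a Sunday.
The first Wednesday is therefore April 4 (3 days later).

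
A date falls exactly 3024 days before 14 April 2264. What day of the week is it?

Thursday

First find the weekday of Apr 14, 2264. Doomsday rule: the anchor day for the 2200s is Friday. For year 64: 64÷12 = 5 r 4, and 4÷4 = 1, so 5+4+1 = 10.
Friday + 10 ≡ Monday — that's 2264's doomsday.
In April the doomsday date is Apr 4.
Apr 14 is 10 days after Apr 4; 10 mod 7 = 3, so Monday + 3 = Thursday.
3024 mod 7 = 0, so 3024 days before a Thursday is Thursday − 0 = Thursday.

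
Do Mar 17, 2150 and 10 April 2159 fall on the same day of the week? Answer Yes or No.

From Mar 17, 2150 to Apr 10, 2159 is 3311 days.
3311 mod 7 = 0, so they are the same weekday.
(Mar 17, 2150 is a Tuesday; Apr 10, 2159 is a Tuesday.)

Yes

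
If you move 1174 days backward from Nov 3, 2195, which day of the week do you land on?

Thursday

Nov 3, 2195 is a Tuesday.
1174 mod 7 = 5, so 1174 days before a Tuesday is Tuesday − 5 = Thursday.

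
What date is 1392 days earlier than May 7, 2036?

July 15, 2032

−366 (one year; includes Feb 29, 2036) → May 7, 2035 (1026 left).
−365 (one year) → May 7, 2034 (661 left).
−365 (one year) → May 7, 2033 (296 left).
−7 → Apr 30, 2033 (end of Apr, 30 days; 289 left).
−30 → Mar 31, 2033 (end of Mar, 31 days; 259 left).
−31 → Feb 28, 2033 (end of Feb, 28 days; 228 left).
−28 → Jan 31, 2033 (end of Jan, 31 days; 200 left).
−31 → Dec 31, 2032 (end of Dec, 31 days; 169 left).
−31 → Nov 30, 2032 (end of Nov, 30 days; 138 left).
−30 → Oct 31, 2032 (end of Oct, 31 days; 108 left).
−31 → Sep 30, 2032 (end of Sep, 30 days; 77 left).
−30 → Aug 31, 2032 (end of Aug, 31 days; 47 left).
−31 → Jul 31, 2032 (end of Jul, 31 days; 16 left).
−16 → Jul 15, 2032.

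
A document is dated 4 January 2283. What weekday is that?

Doomsday rule: the anchor day for the 2200s is Friday. For year 83: 83÷12 = 6 r 11, and 11÷4 = 2, so 6+11+2 = 19.
Friday + 19 ≡ Wednesday — that's 2283's doomsday.
In January the doomsday date is Jan 3 (2283 is not a leap year).
Jan 4 is 1 day after Jan 3; 1 mod 7 = 1, so Wednesday + 1 = Thursday.

Thursday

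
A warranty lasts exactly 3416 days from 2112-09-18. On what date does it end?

+365 (one year) → Sep 18, 2113 (3051 left).
+365 (one year) → Sep 18, 2114 (2686 left).
+365 (one year) → Sep 18, 2115 (2321 left).
+366 (one year; includes Feb 29, 2116) → Sep 18, 2116 (1955 left).
+365 (one year) → Sep 18, 2117 (1590 left).
+365 (one year) → Sep 18, 2118 (1225 left).
+365 (one year) → Sep 18, 2119 (860 left).
+366 (one year; includes Feb 29, 2120) → Sep 18, 2120 (494 left).
+365 (one year) → Sep 18, 2121 (129 left).
Sep has 30 days: +13 → Oct 1, 2121 (116 left).
Oct has 31 days: +31 → Nov 1, 2121 (85 left).
Nov has 30 days: +30 → Dec 1, 2121 (55 left).
Dec has 31 days: +31 → Jan 1, 2122 (24 left).
+24 → Jan 25, 2122.

January 25, 2122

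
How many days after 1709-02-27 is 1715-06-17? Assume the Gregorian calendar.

Feb 27, 1709 → Feb 27, 1710: 365 days.
Feb 27, 1710 → Feb 27, 1711: 365 days.
Feb 27, 1711 → Feb 27, 1712: 365 days.
Feb 27, 1712 → Feb 27, 1713: 366 days (Feb 29, 1712 is in that span).
Feb 27, 1713 → Feb 27, 1714: 365 days.
Feb 27, 1714 → Feb 27, 1715: 365 days.
Feb 27, 1715 → Mar 27, 1715: 28 days (February has 28).
Mar 27, 1715 → Apr 27, 1715: 31 days (March has 31).
Apr 27, 1715 → May 27, 1715: 30 days (April has 30).
May 27, 1715 → Jun 17, 1715: 21 days.
Total: 2301 days.

2301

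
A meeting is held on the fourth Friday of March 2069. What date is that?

March 1, 2069 is a Friday.
The first Friday is therefore March 1 (same day).
The fourth Friday is 1 + 3×7 = March 22.

March 22, 2069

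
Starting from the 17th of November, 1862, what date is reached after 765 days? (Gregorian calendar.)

+365 (one year) → Nov 17, 1863 (400 left).
Nov has 30 days: +14 → Dec 1, 1863 (386 left).
Dec has 31 days: +31 → Jan 1, 1864 (355 left).
Jan has 31 days: +31 → Feb 1, 1864 (324 left).
Feb has 29 days: +29 → Mar 1, 1864 (295 left).
Mar has 31 days: +31 → Apr 1, 1864 (264 left).
Apr has 30 days: +30 → May 1, 1864 (234 left).
May has 31 days: +31 → Jun 1, 1864 (203 left).
Jun has 30 days: +30 → Jul 1, 1864 (173 left).
Jul has 31 days: +31 → Aug 1, 1864 (142 left).
Aug has 31 days: +31 → Sep 1, 1864 (111 left).
Sep has 30 days: +30 → Oct 1, 1864 (81 left).
Oct has 31 days: +31 → Nov 1, 1864 (50 left).
Nov has 30 days: +30 → Dec 1, 1864 (20 left).
+20 → Dec 21, 1864.

December 21, 1864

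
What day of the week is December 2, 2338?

Friday

Doomsday rule: the anchor day for the 2300s is Wednesday. For year 38: 38÷12 = 3 r 2, and 2÷4 = 0, so 3+2+0 = 5.
Wednesday + 5 ≡ Monday — that's 2338's doomsday.
In December the doomsday date is Dec 12.
Dec 2 is 10 days before Dec 12; 10 mod 7 = 3, so Monday − 3 = Friday.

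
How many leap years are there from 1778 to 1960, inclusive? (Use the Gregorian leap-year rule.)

Multiples of 4 in [1778,1960]: 46.
Of those, multiples of 100: 2 (not leap unless ÷400).
Multiples of 400: 0.
Leap years = 46 − 2 + 0 = 44.

44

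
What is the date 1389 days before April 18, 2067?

−365 (one year) → Apr 18, 2066 (1024 left).
−365 (one year) → Apr 18, 2065 (659 left).
−365 (one year) → Apr 18, 2064 (294 left).
−18 → Mar 31, 2064 (end of Mar, 31 days; 276 left).
−31 → Feb 29, 2064 (end of Feb, 29 days; 245 left).
−29 → Jan 31, 2064 (end of Jan, 31 days; 216 left).
−31 → Dec 31, 2063 (end of Dec, 31 days; 185 left).
−31 → Nov 30, 2063 (end of Nov, 30 days; 154 left).
−30 → Oct 31, 2063 (end of Oct, 31 days; 124 left).
−31 → Sep 30, 2063 (end of Sep, 30 days; 93 left).
−30 → Aug 31, 2063 (end of Aug, 31 days; 63 left).
−31 → Jul 31, 2063 (end of Jul, 31 days; 32 left).
−31 → Jun 30, 2063 (end of Jun, 30 days; 1 left).
−1 → Jun 29, 2063.

June 29, 2063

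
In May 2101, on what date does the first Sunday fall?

May 1, 2101

May 1, 2101 is a Sunday.
The first Sunday is therefore May 1 (same day).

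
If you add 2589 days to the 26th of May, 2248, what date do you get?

+365 (one year) → May 26, 2249 (2224 left).
+365 (one year) → May 26, 2250 (1859 left).
+365 (one year) → May 26, 2251 (1494 left).
+366 (one year; includes Feb 29, 2252) → May 26, 2252 (1128 left).
+365 (one year) → May 26, 2253 (763 left).
+365 (one year) → May 26, 2254 (398 left).
May has 31 days: +6 → Jun 1, 2254 (392 left).
Jun has 30 days: +30 → Jul 1, 2254 (362 left).
Jul has 31 days: +31 → Aug 1, 2254 (331 left).
Aug has 31 days: +31 → Sep 1, 2254 (300 left).
Sep has 30 days: +30 → Oct 1, 2254 (270 left).
Oct has 31 days: +31 → Nov 1, 2254 (239 left).
Nov has 30 days: +30 → Dec 1, 2254 (209 left).
Dec has 31 days: +31 → Jan 1, 2255 (178 left).
Jan has 31 days: +31 → Feb 1, 2255 (147 left).
Feb has 28 days: +28 → Mar 1, 2255 (119 left).
Mar has 31 days: +31 → Apr 1, 2255 (88 left).
Apr has 30 days: +30 → May 1, 2255 (58 left).
May has 31 days: +31 → Jun 1, 2255 (27 left).
+27 → Jun 28, 2255.

June 28, 2255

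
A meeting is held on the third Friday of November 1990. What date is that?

November 1, 1990 is a Thursday.
The first Friday is therefore November 2 (1 days later).
The third Friday is 2 + 2×7 = November 16.

November 16, 1990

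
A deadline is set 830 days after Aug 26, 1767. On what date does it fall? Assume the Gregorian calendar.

+366 (one year; includes Feb 29, 1768) → Aug 26, 1768 (464 left).
+365 (one year) → Aug 26, 1769 (99 left).
Aug has 31 days: +6 → Sep 1, 1769 (93 left).
Sep has 30 days: +30 → Oct 1, 1769 (63 left).
Oct has 31 days: +31 → Nov 1, 1769 (32 left).
Nov has 30 days: +30 → Dec 1, 1769 (2 left).
+2 → Dec 3, 1769.

December 3, 1769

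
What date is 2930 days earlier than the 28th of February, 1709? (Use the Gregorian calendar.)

−366 (one year; includes Feb 29, 1708) → Feb 28, 1708 (2564 left).
−365 (one year) → Feb 28, 1707 (2199 left).
−365 (one year) → Feb 28, 1706 (1834 left).
−365 (one year) → Feb 28, 1705 (1469 left).
−366 (one year; includes Feb 29, 1704) → Feb 28, 1704 (1103 left).
−365 (one year) → Feb 28, 1703 (738 left).
−365 (one year) → Feb 28, 1702 (373 left).
−28 → Jan 31, 1702 (end of Jan, 31 days; 345 left).
−31 → Dec 31, 1701 (end of Dec, 31 days; 314 left).
−31 → Nov 30, 1701 (end of Nov, 30 days; 283 left).
−30 → Oct 31, 1701 (end of Oct, 31 days; 253 left).
−31 → Sep 30, 1701 (end of Sep, 30 days; 222 left).
−30 → Aug 31, 1701 (end of Aug, 31 days; 192 left).
−31 → Jul 31, 1701 (end of Jul, 31 days; 161 left).
−31 → Jun 30, 1701 (end of Jun, 30 days; 130 left).
−30 → May 31, 1701 (end of May, 31 days; 100 left).
−31 → Apr 30, 1701 (end of Apr, 30 days; 69 left).
−30 → Mar 31, 1701 (end of Mar, 31 days; 39 left).
−31 → Feb 28, 1701 (end of Feb, 28 days; 8 left).
−8 → Feb 20, 1701.

February 20, 1701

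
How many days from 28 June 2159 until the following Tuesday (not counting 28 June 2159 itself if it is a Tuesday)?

5

Jun 28, 2159 is a Thursday.
From Thursday to the next Tuesday is 5 days.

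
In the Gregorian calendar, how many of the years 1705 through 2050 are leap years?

Multiples of 4 in [1705,2050]: 86.
Of those, multiples of 100: 3 (not leap unless ÷400).
Multiples of 400: 1.
Leap years = 86 − 3 + 1 = 84.

84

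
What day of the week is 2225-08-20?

Saturday

Doomsday rule: the anchor day for the 2200s is Friday. For year 25: 25÷12 = 2 r 1, and 1÷4 = 0, so 2+1+0 = 3.
Friday + 3 ≡ Monday — that's 2225's doomsday.
In August the doomsday date is Aug 8.
Aug 20 is 12 days after Aug 8; 12 mod 7 = 5, so Monday + 5 = Saturday.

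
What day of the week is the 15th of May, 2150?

Friday

Doomsday rule: the anchor day for the 2100s is Sunday. For year 50: 50÷12 = 4 r 2, and 2÷4 = 0, so 4+2+0 = 6.
Sunday + 6 ≡ Saturday — that's 2150's doomsday.
In May the doomsday date is May 9.
May 15 is 6 days after May 9; 6 mod 7 = 6, so Saturday + 6 = Friday.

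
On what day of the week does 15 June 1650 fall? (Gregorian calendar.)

Wednesday

Doomsday rule: the anchor day for the 1600s is Tuesday. For year 50: 50÷12 = 4 r 2, and 2÷4 = 0, so 4+2+0 = 6.
Tuesday + 6 ≡ Monday — that's 1650's doomsday.
In June the doomsday date is Jun 6.
Jun 15 is 9 days after Jun 6; 9 mod 7 = 2, so Monday + 2 = Wednesday.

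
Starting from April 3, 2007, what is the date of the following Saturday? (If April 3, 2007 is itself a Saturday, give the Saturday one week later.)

April 7, 2007

Apr 3, 2007 is a Tuesday.
From Tuesday to the next Saturday is 4 days.
Apr 3, 2007 + 4 = Apr 7, 2007.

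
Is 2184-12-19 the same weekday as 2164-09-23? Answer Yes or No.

From Sep 23, 2164 to Dec 19, 2184 is 7392 days.
7392 mod 7 = 0, so they are the same weekday.
(Sep 23, 2164 is a Sunday; Dec 19, 2184 is a Sunday.)

Yes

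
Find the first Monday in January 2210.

January 1, 2210

January 1, 2210 is a Monday.
The first Monday is therefore January 1 (same day).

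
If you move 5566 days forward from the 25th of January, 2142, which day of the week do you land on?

First find the weekday of Jan 25, 2142. Doomsday rule: the anchor day for the 2100s is Sunday. For year 42: 42÷12 = 3 r 6, and 6÷4 = 1, so 3+6+1 = 10.
Sunday + 10 ≡ Wednesday — that's 2142's doomsday.
In January the doomsday date is Jan 3 (2142 is not a leap year).
Jan 25 is 22 days after Jan 3; 22 mod 7 = 1, so Wednesday + 1 = Thursday.
5566 mod 7 = 1, so 5566 days after a Thursday is Thursday + 1 = Friday.

Friday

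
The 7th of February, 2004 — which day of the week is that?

Saturday

Doomsday rule: the anchor day for the 2000s is Tuesday. For year 04: 4÷12 = 0 r 4, and 4÷4 = 1, so 0+4+1 = 5.
Tuesday + 5 ≡ Sunday — that's 2004's doomsday.
In February the doomsday date is Feb 29 (2004 is a leap year (divisible by 4)).
Feb 7 is 22 days before Feb 29; 22 mod 7 = 1, so Sunday − 1 = Saturday.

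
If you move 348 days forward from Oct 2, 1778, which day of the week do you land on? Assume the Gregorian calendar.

Oct 2, 1778 is a Friday.
348 mod 7 = 5, so 348 days after a Friday is Friday + 5 = Wednesday.

Wednesday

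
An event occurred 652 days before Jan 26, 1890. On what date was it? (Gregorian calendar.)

−365 (one year) → Jan 26, 1889 (287 left).
−26 → Dec 31, 1888 (end of Dec, 31 days; 261 left).
−31 → Nov 30, 1888 (end of Nov, 30 days; 230 left).
−30 → Oct 31, 1888 (end of Oct, 31 days; 200 left).
−31 → Sep 30, 1888 (end of Sep, 30 days; 169 left).
−30 → Aug 31, 1888 (end of Aug, 31 days; 139 left).
−31 → Jul 31, 1888 (end of Jul, 31 days; 108 left).
−31 → Jun 30, 1888 (end of Jun, 30 days; 77 left).
−30 → May 31, 1888 (end of May, 31 days; 47 left).
−31 → Apr 30, 1888 (end of Apr, 30 days; 16 left).
−16 → Apr 14, 1888.

April 14, 1888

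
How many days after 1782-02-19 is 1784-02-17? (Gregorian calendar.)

728

Feb 19, 1782 → Feb 19, 1783: 365 days.
Feb 19, 1783 → Mar 19, 1783: 28 days (February has 28).
Mar 19, 1783 → Apr 19, 1783: 31 days (March has 31).
Apr 19, 1783 → May 19, 1783: 30 days (April has 30).
May 19, 1783 → Jun 19, 1783: 31 days (May has 31).
Jun 19, 1783 → Jul 19, 1783: 30 days (June has 30).
Jul 19, 1783 → Aug 19, 1783: 31 days (July has 31).
Aug 19, 1783 → Sep 19, 1783: 31 days (August has 31).
Sep 19, 1783 → Oct 19, 1783: 30 days (September has 30).
Oct 19, 1783 → Nov 19, 1783: 31 days (October has 31).
Nov 19, 1783 → Dec 19, 1783: 30 days (November has 30).
Dec 19, 1783 → Jan 19, 1784: 31 days (December has 31).
Jan 19, 1784 → Feb 17, 1784: 29 days.
Total: 728 days.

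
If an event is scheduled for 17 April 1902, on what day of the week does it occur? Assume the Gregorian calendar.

Thursday

Doomsday rule: the anchor day for the 1900s is Wednesday. For year 02: 2÷12 = 0 r 2, and 2÷4 = 0, so 0+2+0 = 2.
Wednesday + 2 ≡ Friday — that's 1902's doomsday.
In April the doomsday date is Apr 4.
Apr 17 is 13 days after Apr 4; 13 mod 7 = 6, so Friday + 6 = Thursday.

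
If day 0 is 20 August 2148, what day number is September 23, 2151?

Aug 20, 2148 → Aug 20, 2149: 365 days.
Aug 20, 2149 → Aug 20, 2150: 365 days.
Aug 20, 2150 → Sep 20, 2150: 31 days (August has 31).
Sep 20, 2150 → Oct 20, 2150: 30 days (September has 30).
Oct 20, 2150 → Nov 20, 2150: 31 days (October has 31).
Nov 20, 2150 → Dec 20, 2150: 30 days (November has 30).
Dec 20, 2150 → Jan 20, 2151: 31 days (December has 31).
Jan 20, 2151 → Feb 20, 2151: 31 days (January has 31).
Feb 20, 2151 → Mar 20, 2151: 28 days (February has 28).
Mar 20, 2151 → Apr 20, 2151: 31 days (March has 31).
Apr 20, 2151 → May 20, 2151: 30 days (April has 30).
May 20, 2151 → Jun 20, 2151: 31 days (May has 31).
Jun 20, 2151 → Jul 20, 2151: 30 days (June has 30).
Jul 20, 2151 → Aug 20, 2151: 31 days (July has 31).
Aug 20, 2151 → Sep 20, 2151: 31 days (August has 31).
Sep 20, 2151 → Sep 23, 2151: 3 days.
Total: 1129 days.

1129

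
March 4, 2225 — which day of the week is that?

Doomsday rule: the anchor day for the 2200s is Friday. For year 25: 25÷12 = 2 r 1, and 1÷4 = 0, so 2+1+0 = 3.
Friday + 3 ≡ Monday — that's 2225's doomsday.
In March the doomsday date is Mar 14.
Mar 4 is 10 days before Mar 14; 10 mod 7 = 3, so Monday − 3 = Friday.

Friday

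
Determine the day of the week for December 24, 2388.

Doomsday rule: the anchor day for the 2300s is Wednesday. For year 88: 88÷12 = 7 r 4, and 4÷4 = 1, so 7+4+1 = 12.
Wednesday + 12 ≡ Monday — that's 2388's doomsday.
In December the doomsday date is Dec 12.
Dec 24 is 12 days after Dec 12; 12 mod 7 = 5, so Monday + 5 = Saturday.

Saturday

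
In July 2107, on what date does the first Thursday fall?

July 7, 2107

July 1, 2107 is a Friday.
The first Thursday is therefore July 7 (6 days later).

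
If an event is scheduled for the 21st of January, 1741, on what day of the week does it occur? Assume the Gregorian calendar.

Saturday

Doomsday rule: the anchor day for the 1700s is Sunday. For year 41: 41÷12 = 3 r 5, and 5÷4 = 1, so 3+5+1 = 9.
Sunday + 9 ≡ Tuesday — that's 1741's doomsday.
In January the doomsday date is Jan 3 (1741 is not a leap year).
Jan 21 is 18 days after Jan 3; 18 mod 7 = 4, so Tuesday + 4 = Saturday.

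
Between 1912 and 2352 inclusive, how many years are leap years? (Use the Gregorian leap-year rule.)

108

Multiples of 4 in [1912,2352]: 111.
Of those, multiples of 100: 4 (not leap unless ÷400).
Multiples of 400: 1.
Leap years = 111 − 4 + 1 = 108.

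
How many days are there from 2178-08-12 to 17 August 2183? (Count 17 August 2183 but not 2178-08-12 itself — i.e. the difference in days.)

1831

Aug 12, 2178 → Aug 12, 2179: 365 days.
Aug 12, 2179 → Aug 12, 2180: 366 days (Feb 29, 2180 is in that span).
Aug 12, 2180 → Aug 12, 2181: 365 days.
Aug 12, 2181 → Aug 12, 2182: 365 days.
Aug 12, 2182 → Sep 12, 2182: 31 days (August has 31).
Sep 12, 2182 → Oct 12, 2182: 30 days (September has 30).
Oct 12, 2182 → Nov 12, 2182: 31 days (October has 31).
Nov 12, 2182 → Dec 12, 2182: 30 days (November has 30).
Dec 12, 2182 → Jan 12, 2183: 31 days (December has 31).
Jan 12, 2183 → Feb 12, 2183: 31 days (January has 31).
Feb 12, 2183 → Mar 12, 2183: 28 days (February has 28).
Mar 12, 2183 → Apr 12, 2183: 31 days (March has 31).
Apr 12, 2183 → May 12, 2183: 30 days (April has 30).
May 12, 2183 → Jun 12, 2183: 31 days (May has 31).
Jun 12, 2183 → Jul 12, 2183: 30 days (June has 30).
Jul 12, 2183 → Aug 12, 2183: 31 days (July has 31).
Aug 12, 2183 → Aug 17, 2183: 5 days.
Total: 1831 days.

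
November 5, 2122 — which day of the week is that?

Doomsday rule: the anchor day for the 2100s is Sunday. For year 22: 22÷12 = 1 r 10, and 10÷4 = 2, so 1+10+2 = 13.
Sunday + 13 ≡ Saturday — that's 2122's doomsday.
In November the doomsday date is Nov 7.
Nov 5 is 2 days before Nov 7; 2 mod 7 = 2, so Saturday − 2 = Thursday.

Thursday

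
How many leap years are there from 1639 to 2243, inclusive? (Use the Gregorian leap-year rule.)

Multiples of 4 in [1639,2243]: 151.
Of those, multiples of 100: 6 (not leap unless ÷400).
Multiples of 400: 1.
Leap years = 151 − 6 + 1 = 146.

146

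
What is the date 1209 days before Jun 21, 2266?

−365 (one year) → Jun 21, 2265 (844 left).
−365 (one year) → Jun 21, 2264 (479 left).
−366 (one year; includes Feb 29, 2264) → Jun 21, 2263 (113 left).
−21 → May 31, 2263 (end of May, 31 days; 92 left).
−31 → Apr 30, 2263 (end of Apr, 30 days; 61 left).
−30 → Mar 31, 2263 (end of Mar, 31 days; 31 left).
−31 → Feb 28, 2263 (end of Feb, 28 days; 0 left).

February 28, 2263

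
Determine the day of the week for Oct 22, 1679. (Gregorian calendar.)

Sunday

Doomsday rule: the anchor day for the 1600s is Tuesday. For year 79: 79÷12 = 6 r 7, and 7÷4 = 1, so 6+7+1 = 14.
Tuesday + 14 ≡ Tuesday — that's 1679's doomsday.
In October the doomsday date is Oct 10.
Oct 22 is 12 days after Oct 10; 12 mod 7 = 5, so Tuesday + 5 = Sunday.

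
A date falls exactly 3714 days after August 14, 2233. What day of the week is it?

Aug 14, 2233 is a Wednesday.
3714 mod 7 = 4, so 3714 days after a Wednesday is Wednesday + 4 = Sunday.

Sunday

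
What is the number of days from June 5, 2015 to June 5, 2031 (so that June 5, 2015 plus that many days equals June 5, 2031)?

5844

Jun 5, 2015 → Jun 5, 2016: 366 days (Feb 29, 2016 is in that span).
Jun 5, 2016 → Jun 5, 2017: 365 days.
Jun 5, 2017 → Jun 5, 2018: 365 days.
Jun 5, 2018 → Jun 5, 2019: 365 days.
Jun 5, 2019 → Jun 5, 2020: 366 days (Feb 29, 2020 is in that span).
Jun 5, 2020 → Jun 5, 2021: 365 days.
Jun 5, 2021 → Jun 5, 2022: 365 days.
Jun 5, 2022 → Jun 5, 2023: 365 days.
Jun 5, 2023 → Jun 5, 2024: 366 days (Feb 29, 2024 is in that span).
Jun 5, 2024 → Jun 5, 2025: 365 days.
Jun 5, 2025 → Jun 5, 2026: 365 days.
Jun 5, 2026 → Jun 5, 2027: 365 days.
Jun 5, 2027 → Jun 5, 2028: 366 days (Feb 29, 2028 is in that span).
Jun 5, 2028 → Jun 5, 2029: 365 days.
Jun 5, 2029 → Jun 5, 2030: 365 days.
Jun 5, 2030 → Jul 5, 2030: 30 days (June has 30).
Jul 5, 2030 → Aug 5, 2030: 31 days (July has 31).
Aug 5, 2030 → Sep 5, 2030: 31 days (August has 31).
Sep 5, 2030 → Oct 5, 2030: 30 days (September has 30).
Oct 5, 2030 → Nov 5, 2030: 31 days (October has 31).
Nov 5, 2030 → Dec 5, 2030: 30 days (November has 30).
Dec 5, 2030 → Jan 5, 2031: 31 days (December has 31).
Jan 5, 2031 → Feb 5, 2031: 31 days (January has 31).
Feb 5, 2031 → Mar 5, 2031: 28 days (February has 28).
Mar 5, 2031 → Apr 5, 2031: 31 days (March has 31).
Apr 5, 2031 → May 5, 2031: 30 days (April has 30).
May 5, 2031 → Jun 5, 2031: 31 days.
Total: 5844 days.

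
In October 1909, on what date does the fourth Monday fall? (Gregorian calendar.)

October 1, 1909 is a Friday.
The first Monday is therefore October 4 (3 days later).
The fourth Monday is 4 + 3×7 = October 25.

October 25, 1909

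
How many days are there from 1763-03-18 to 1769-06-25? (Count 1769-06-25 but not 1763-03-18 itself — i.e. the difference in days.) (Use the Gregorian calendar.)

2291

Mar 18, 1763 → Mar 18, 1764: 366 days (Feb 29, 1764 is in that span).
Mar 18, 1764 → Mar 18, 1765: 365 days.
Mar 18, 1765 → Mar 18, 1766: 365 days.
Mar 18, 1766 → Mar 18, 1767: 365 days.
Mar 18, 1767 → Mar 18, 1768: 366 days (Feb 29, 1768 is in that span).
Mar 18, 1768 → Mar 18, 1769: 365 days.
Mar 18, 1769 → Apr 18, 1769: 31 days (March has 31).
Apr 18, 1769 → May 18, 1769: 30 days (April has 30).
May 18, 1769 → Jun 18, 1769: 31 days (May has 31).
Jun 18, 1769 → Jun 25, 1769: 7 days.
Total: 2291 days.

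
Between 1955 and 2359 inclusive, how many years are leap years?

Multiples of 4 in [1955,2359]: 101.
Of those, multiples of 100: 4 (not leap unless ÷400).
Multiples of 400: 1.
Leap years = 101 − 4 + 1 = 98.

98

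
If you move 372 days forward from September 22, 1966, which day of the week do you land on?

First find the weekday of Sep 22, 1966. Doomsday rule: the anchor day for the 1900s is Wednesday. For year 66: 66÷12 = 5 r 6, and 6÷4 = 1, so 5+6+1 = 12.
Wednesday + 12 ≡ Monday — that's 1966's doomsday.
In September the doomsday date is Sep 5.
Sep 22 is 17 days after Sep 5; 17 mod 7 = 3, so Monday + 3 = Thursday.
372 mod 7 = 1, so 372 days after a Thursday is Thursday + 1 = Friday.

Friday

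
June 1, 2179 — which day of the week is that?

Tuesday

January 1, 2179 is a Friday.
Jan 1, 2179 → Feb 1, 2179: 31 days (January has 31).
Feb 1, 2179 → Mar 1, 2179: 28 days (February has 28).
Mar 1, 2179 → Apr 1, 2179: 31 days (March has 31).
Apr 1, 2179 → May 1, 2179: 30 days (April has 30).
May 1, 2179 → Jun 1, 2179: 31 days.
Total: 151 days.
151 mod 7 = 4, so Friday + 4 = Tuesday.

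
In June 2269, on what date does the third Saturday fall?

June 1, 2269 is a Tuesday.
The first Saturday is therefore June 5 (4 days later).
The third Saturday is 5 + 2×7 = June 19.

June 19, 2269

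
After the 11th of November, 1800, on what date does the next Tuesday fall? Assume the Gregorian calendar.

Nov 11, 1800 is a Tuesday.
From Tuesday to the next Tuesday is 7 days.
Nov 11, 1800 + 7 = Nov 18, 1800.

November 18, 1800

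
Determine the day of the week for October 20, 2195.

Tuesday

Doomsday rule: the anchor day for the 2100s is Sunday. For year 95: 95÷12 = 7 r 11, and 11÷4 = 2, so 7+11+2 = 20.
Sunday + 20 ≡ Saturday — that's 2195's doomsday.
In October the doomsday date is Oct 10.
Oct 20 is 10 days after Oct 10; 10 mod 7 = 3, so Saturday + 3 = Tuesday.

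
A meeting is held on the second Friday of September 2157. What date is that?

September 9, 2157

September 1, 2157 is a Thursday.
The first Friday is therefore September 2 (1 days later).
The second Friday is 2 + 1×7 = September 9.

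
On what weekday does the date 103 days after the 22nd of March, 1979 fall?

Tuesday

Mar 22, 1979 is a Thursday.
103 mod 7 = 5, so 103 days after a Thursday is Thursday + 5 = Tuesday.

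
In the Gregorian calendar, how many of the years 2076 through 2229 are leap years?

37

Multiples of 4 in [2076,2229]: 39.
Of those, multiples of 100: 2 (not leap unless ÷400).
Multiples of 400: 0.
Leap years = 39 − 2 + 0 = 37.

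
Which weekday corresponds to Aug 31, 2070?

Doomsday rule: the anchor day for the 2000s is Tuesday. For year 70: 70÷12 = 5 r 10, and 10÷4 = 2, so 5+10+2 = 17.
Tuesday + 17 ≡ Friday — that's 2070's doomsday.
In August the doomsday date is Aug 8.
Aug 31 is 23 days after Aug 8; 23 mod 7 = 2, so Friday + 2 = Sunday.

Sunday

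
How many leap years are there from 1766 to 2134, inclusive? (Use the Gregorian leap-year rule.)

89

Multiples of 4 in [1766,2134]: 92.
Of those, multiples of 100: 4 (not leap unless ÷400).
Multiples of 400: 1.
Leap years = 92 − 4 + 1 = 89.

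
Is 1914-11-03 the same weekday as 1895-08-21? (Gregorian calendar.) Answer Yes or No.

From Aug 21, 1895 to Nov 3, 1914 is 7013 days.
7013 mod 7 = 6, so they are different weekdays.
(Aug 21, 1895 is a Wednesday; Nov 3, 1914 is a Tuesday.)

No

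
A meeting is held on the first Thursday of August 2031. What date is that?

August 7, 2031

August 1, 2031 is a Friday.
The first Thursday is therefore August 7 (6 days later).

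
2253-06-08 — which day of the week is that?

Wednesday

Doomsday rule: the anchor day for the 2200s is Friday. For year 53: 53÷12 = 4 r 5, and 5÷4 = 1, so 4+5+1 = 10.
Friday + 10 ≡ Monday — that's 2253's doomsday.
In June the doomsday date is Jun 6.
Jun 8 is 2 days after Jun 6; 2 mod 7 = 2, so Monday + 2 = Wednesday.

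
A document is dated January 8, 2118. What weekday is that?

Saturday

January 1, 2118 is a Saturday.
Jan 1, 2118 → Jan 8, 2118: 7 days.
Total: 7 days.
7 mod 7 = 0, so Saturday + 0 = Saturday.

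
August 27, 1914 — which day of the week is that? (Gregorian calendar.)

Thursday

Doomsday rule: the anchor day for the 1900s is Wednesday. For year 14: 14÷12 = 1 r 2, and 2÷4 = 0, so 1+2+0 = 3.
Wednesday + 3 ≡ Saturday — that's 1914's doomsday.
In August the doomsday date is Aug 8.
Aug 27 is 19 days after Aug 8; 19 mod 7 = 5, so Saturday + 5 = Thursday.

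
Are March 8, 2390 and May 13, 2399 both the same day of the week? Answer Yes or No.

From Mar 8, 2390 to May 13, 2399 is 3353 days.
3353 mod 7 = 0, so they are the same weekday.
(Mar 8, 2390 is a Thursday; May 13, 2399 is a Thursday.)

Yes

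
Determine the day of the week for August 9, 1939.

Wednesday

January 1, 1939 is a Sunday.
Jan 1, 1939 → Feb 1, 1939: 31 days (January has 31).
Feb 1, 1939 → Mar 1, 1939: 28 days (February has 28).
Mar 1, 1939 → Apr 1, 1939: 31 days (March has 31).
Apr 1, 1939 → May 1, 1939: 30 days (April has 30).
May 1, 1939 → Jun 1, 1939: 31 days (May has 31).
Jun 1, 1939 → Jul 1, 1939: 30 days (June has 30).
Jul 1, 1939 → Aug 1, 1939: 31 days (July has 31).
Aug 1, 1939 → Aug 9, 1939: 8 days.
Total: 220 days.
220 mod 7 = 3, so Sunday + 3 = Wednesday.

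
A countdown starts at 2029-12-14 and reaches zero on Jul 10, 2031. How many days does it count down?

573

Dec 14, 2029 → Dec 14, 2030: 365 days.
Dec 14, 2030 → Jan 14, 2031: 31 days (December has 31).
Jan 14, 2031 → Feb 14, 2031: 31 days (January has 31).
Feb 14, 2031 → Mar 14, 2031: 28 days (February has 28).
Mar 14, 2031 → Apr 14, 2031: 31 days (March has 31).
Apr 14, 2031 → May 14, 2031: 30 days (April has 30).
May 14, 2031 → Jun 14, 2031: 31 days (May has 31).
Jun 14, 2031 → Jul 10, 2031: 26 days.
Total: 573 days.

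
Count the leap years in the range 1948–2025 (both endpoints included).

20

Multiples of 4 in [1948,2025]: 20.
Of those, multiples of 100: 1 (not leap unless ÷400).
Multiples of 400: 1.
Leap years = 20 − 1 + 1 = 20.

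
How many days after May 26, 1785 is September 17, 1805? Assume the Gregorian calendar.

7418

May 26, 1785 → May 26, 1786: 365 days.
May 26, 1786 → May 26, 1787: 365 days.
May 26, 1787 → May 26, 1788: 366 days (Feb 29, 1788 is in that span).
May 26, 1788 → May 26, 1789: 365 days.
May 26, 1789 → May 26, 1790: 365 days.
May 26, 1790 → May 26, 1791: 365 days.
May 26, 1791 → May 26, 1792: 366 days (Feb 29, 1792 is in that span).
May 26, 1792 → May 26, 1793: 365 days.
May 26, 1793 → May 26, 1794: 365 days.
May 26, 1794 → May 26, 1795: 365 days.
May 26, 1795 → May 26, 1796: 366 days (Feb 29, 1796 is in that span).
May 26, 1796 → May 26, 1797: 365 days.
May 26, 1797 → May 26, 1798: 365 days.
May 26, 1798 → May 26, 1799: 365 days.
May 26, 1799 → May 26, 1800: 365 days.
May 26, 1800 → May 26, 1801: 365 days.
May 26, 1801 → May 26, 1802: 365 days.
May 26, 1802 → May 26, 1803: 365 days.
May 26, 1803 → May 26, 1804: 366 days (Feb 29, 1804 is in that span).
May 26, 1804 → May 26, 1805: 365 days.
May 26, 1805 → Jun 26, 1805: 31 days (May has 31).
Jun 26, 1805 → Jul 26, 1805: 30 days (June has 30).
Jul 26, 1805 → Aug 26, 1805: 31 days (July has 31).
Aug 26, 1805 → Sep 17, 1805: 22 days.
Total: 7418 days.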